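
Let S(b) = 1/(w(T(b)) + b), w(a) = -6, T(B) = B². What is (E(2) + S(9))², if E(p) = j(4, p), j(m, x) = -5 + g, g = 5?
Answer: ⅑ ≈ 0.11111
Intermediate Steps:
j(m, x) = 0 (j(m, x) = -5 + 5 = 0)
S(b) = 1/(-6 + b)
E(p) = 0
(E(2) + S(9))² = (0 + 1/(-6 + 9))² = (0 + 1/3)² = (0 + ⅓)² = (⅓)² = ⅑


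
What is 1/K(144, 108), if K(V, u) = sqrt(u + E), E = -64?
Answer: sqrt(11)/22 ≈ 0.15076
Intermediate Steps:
K(V, u) = sqrt(-64 + u) (K(V, u) = sqrt(u - 64) = sqrt(-64 + u))
1/K(144, 108) = 1/(sqrt(-64 + 108)) = 1/(sqrt(44)) = 1/(2*sqrt(11)) = sqrt(11)/22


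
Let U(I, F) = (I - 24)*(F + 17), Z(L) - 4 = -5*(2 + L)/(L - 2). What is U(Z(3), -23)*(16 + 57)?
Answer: 19710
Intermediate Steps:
Z(L) = 4 - 5*(2 + L)/(-2 + L) (Z(L) = 4 - 5*(2 + L)/(L - 2) = 4 - 5*(2 + L)/(-2 + L))
U(I, F) = (-24 + I)*(17 + F)
U(Z(3), -23)*(16 + 57) = (-408 - 24*(-23) + 17*((-18 - 1*3)/(-2 + 3)) - 23*(-18 - 1*3)/(-2 + 3))*(16 + 57) = (-408 + 552 + 17*((-18 - 3)/1) - 23*(-18 - 3)/1)*73 = (-408 + 552 + 17*(1*(-21)) - 23*(-21))*73 = (-408 + 552 + 17*(-21) - 23*(-21))*73 = (-408 + 552 - 357 + 483)*73 = 270*73 = 19710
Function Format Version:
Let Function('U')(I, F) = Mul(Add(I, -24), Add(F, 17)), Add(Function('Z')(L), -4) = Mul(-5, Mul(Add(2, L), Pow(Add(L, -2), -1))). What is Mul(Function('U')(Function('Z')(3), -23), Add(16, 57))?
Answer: 19710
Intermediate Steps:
Function('Z')(L) = Add(4, Mul(-5, Pow(Add(-2, L), -1), Add(2, L))) (Function('Z')(L) = Add(4, Mul(-5, Mul(Add(2, L), Pow(Add(L, -2), -1)))) = Add(4, Mul(-5, Mul(Add(2, L), Pow(Add(-2, L), -1)))) = Add(4, Mul(-5, Mul(Pow(Add(-2, L), -1), Add(2, L)))) = Add(4, Mul(-5, Pow(Add(-2, L), -1), Add(2, L))))
Function('U')(I, F) = Mul(Add(-24, I), Add(17, F))
Mul(Function('U')(Function('Z')(3), -23), Add(16, 57)) = Mul(Add(-408, Mul(-24, -23), Mul(17, Mul(Pow(Add(-2, 3), -1), Add(-18, Mul(-1, 3)))), Mul(-23, Mul(Pow(Add(-2, 3), -1), Add(-18, Mul(-1, 3))))), Add(16, 57)) = Mul(Add(-408, 552, Mul(17, Mul(Pow(1, -1), Add(-18, -3))), Mul(-23, Mul(Pow(1, -1), Add(-18, -3)))), 73) = Mul(Add(-408, 552, Mul(17, Mul(1, -21)), Mul(-23, Mul(1, -21))), 73) = Mul(Add(-408, 552, Mul(17, -21), Mul(-23, -21)), 73) = Mul(Add(-408, 552, -357, 483), 73) = Mul(270, 73) = 19710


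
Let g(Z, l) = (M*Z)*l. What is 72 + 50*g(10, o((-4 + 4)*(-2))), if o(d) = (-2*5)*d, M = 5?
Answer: 72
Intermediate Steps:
o(d) = -10*d
g(Z, l) = 5*Z*l (g(Z, l) = (5*Z)*l = 5*Z*l)
72 + 50*g(10, o((-4 + 4)*(-2))) = 72 + 50*(5*10*(-10*(-4 + 4)*(-2))) = 72 + 50*(5*10*(-0*(-2))) = 72 + 50*(5*10*(-10*0)) = 72 + 50*(5*10*0) = 72 + 50*0 = 72 + 0 = 72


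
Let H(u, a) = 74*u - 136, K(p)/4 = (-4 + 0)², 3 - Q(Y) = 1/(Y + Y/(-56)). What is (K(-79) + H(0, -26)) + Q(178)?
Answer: -337783/4895 ≈ -69.006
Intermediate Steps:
Q(Y) = 3 - 56/(55*Y) (Q(Y) = 3 - 1/(Y + Y/(-56)) = 3 - 1/(Y + Y*(-1/56)) = 3 - 1/(Y - Y/56) = 3 - 1/(55*Y/56) = 3 - 56/(55*Y))
K(p) = 64 (K(p) = 4*(-4 + 0)² = 4*(-4)² = 4*16 = 64)
H(u, a) = -136 + 74*u
(K(-79) + H(0, -26)) + Q(178) = (64 + (-136 + 74*0)) + (3 - 56/55/178) = (64 + (-136 + 0)) + (3 - 56/55*1/178) = (64 - 136) + (3 - 28/4895) = -72 + 14657/4895 = -337783/4895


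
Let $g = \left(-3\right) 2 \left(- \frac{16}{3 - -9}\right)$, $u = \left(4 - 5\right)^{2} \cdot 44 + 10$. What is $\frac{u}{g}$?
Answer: $\frac{27}{4} \approx 6.75$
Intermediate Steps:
$u = 54$ ($u = \left(4 - 5\right)^{2} \cdot 44 + 10 = \left(-1\right)^{2} \cdot 44 + 10 = 1 \cdot 44 + 10 = 44 + 10 = 54$)
$g = 8$ ($g = - 6 \left(- \frac{16}{3 + 9}\right) = - 6 \left(- \frac{16}{12}\right) = - 6 \left(\left(-16\right) \frac{1}{12}\right) = \left(-6\right) \left(- \frac{4}{3}\right) = 8$)
$\frac{u}{g} = \frac{54}{8} = 54 \cdot \frac{1}{8} = \frac{27}{4}$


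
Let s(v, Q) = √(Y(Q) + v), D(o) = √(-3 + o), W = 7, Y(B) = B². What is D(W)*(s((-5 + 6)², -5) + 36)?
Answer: 72 + 2*√26 ≈ 82.198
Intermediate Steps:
s(v, Q) = √(v + Q²) (s(v, Q) = √(Q² + v) = √(v + Q²))
D(W)*(s((-5 + 6)², -5) + 36) = √(-3 + 7)*(√((-5 + 6)² + (-5)²) + 36) = √4*(√(1² + 25) + 36) = 2*(√(1 + 25) + 36) = 2*(√26 + 36) = 2*(36 + √26) = 72 + 2*√26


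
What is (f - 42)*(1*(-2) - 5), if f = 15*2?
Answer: 84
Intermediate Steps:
f = 30
(f - 42)*(1*(-2) - 5) = (30 - 42)*(1*(-2) - 5) = -12*(-2 - 5) = -12*(-7) = 84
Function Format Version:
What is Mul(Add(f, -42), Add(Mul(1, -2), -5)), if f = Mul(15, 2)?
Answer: 84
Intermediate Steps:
f = 30
Mul(Add(f, -42), Add(Mul(1, -2), -5)) = Mul(Add(30, -42), Add(Mul(1, -2), -5)) = Mul(-12, Add(-2, -5)) = Mul(-12, -7) = 84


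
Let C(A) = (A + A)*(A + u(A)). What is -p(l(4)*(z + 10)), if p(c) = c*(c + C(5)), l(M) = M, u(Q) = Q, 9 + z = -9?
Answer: 2176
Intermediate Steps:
z = -18 (z = -9 - 9 = -18)
C(A) = 4*A² (C(A) = (A + A)*(A + A) = (2*A)*(2*A) = 4*A²)
p(c) = c*(100 + c) (p(c) = c*(c + 4*5²) = c*(c + 4*25) = c*(c + 100) = c*(100 + c))
-p(l(4)*(z + 10)) = -4*(-18 + 10)*(100 + 4*(-18 + 10)) = -4*(-8)*(100 + 4*(-8)) = -(-32)*(100 - 32) = -(-32)*68 = -1*(-2176) = 2176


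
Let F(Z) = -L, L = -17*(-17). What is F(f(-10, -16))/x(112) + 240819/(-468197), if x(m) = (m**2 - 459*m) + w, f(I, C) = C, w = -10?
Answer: -9226288873/18200690178 ≈ -0.50692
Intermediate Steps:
L = 289
F(Z) = -289 (F(Z) = -1*289 = -289)
x(m) = -10 + m**2 - 459*m (x(m) = (m**2 - 459*m) - 10 = -10 + m**2 - 459*m)
F(f(-10, -16))/x(112) + 240819/(-468197) = -289/(-10 + 112**2 - 459*112) + 240819/(-468197) = -289/(-10 + 12544 - 51408) + 240819*(-1/468197) = -289/(-38874) - 240819/468197 = -289*(-1/38874) - 240819/468197 = 289/38874 - 240819/468197 = -9226288873/18200690178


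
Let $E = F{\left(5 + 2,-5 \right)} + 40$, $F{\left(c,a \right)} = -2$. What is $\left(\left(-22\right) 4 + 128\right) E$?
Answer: $1520$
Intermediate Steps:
$E = 38$ ($E = -2 + 40 = 38$)
$\left(\left(-22\right) 4 + 128\right) E = \left(\left(-22\right) 4 + 128\right) 38 = \left(-88 + 128\right) 38 = 40 \cdot 38 = 1520$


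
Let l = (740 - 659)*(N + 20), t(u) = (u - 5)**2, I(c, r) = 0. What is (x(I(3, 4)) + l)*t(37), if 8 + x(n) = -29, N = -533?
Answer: -42588160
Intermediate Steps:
x(n) = -37 (x(n) = -8 - 29 = -37)
t(u) = (-5 + u)**2
l = -41553 (l = (740 - 659)*(-533 + 20) = 81*(-513) = -41553)
(x(I(3, 4)) + l)*t(37) = (-37 - 41553)*(-5 + 37)**2 = -41590*32**2 = -41590*1024 = -42588160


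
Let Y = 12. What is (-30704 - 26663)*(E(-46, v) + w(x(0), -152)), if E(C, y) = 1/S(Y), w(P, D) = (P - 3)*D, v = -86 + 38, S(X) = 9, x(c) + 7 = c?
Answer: -784837927/9 ≈ -8.7204e+7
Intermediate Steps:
x(c) = -7 + c
v = -48
w(P, D) = D*(-3 + P) (w(P, D) = (-3 + P)*D = D*(-3 + P))
E(C, y) = ⅑ (E(C, y) = 1/9 = ⅑)
(-30704 - 26663)*(E(-46, v) + w(x(0), -152)) = (-30704 - 26663)*(⅑ - 152*(-3 + (-7 + 0))) = -57367*(⅑ - 152*(-3 - 7)) = -57367*(⅑ - 152*(-10)) = -57367*(⅑ + 1520) = -57367*13681/9 = -784837927/9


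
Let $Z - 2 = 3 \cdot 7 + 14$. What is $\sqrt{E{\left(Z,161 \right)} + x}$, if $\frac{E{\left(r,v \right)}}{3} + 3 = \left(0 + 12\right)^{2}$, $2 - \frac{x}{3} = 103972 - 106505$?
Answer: $6 \sqrt{223} \approx 89.599$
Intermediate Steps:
$Z = 37$ ($Z = 2 + \left(3 \cdot 7 + 14\right) = 2 + \left(21 + 14\right) = 2 + 35 = 37$)
$x = 7605$ ($x = 6 - 3 \left(103972 - 106505\right) = 6 - -7599 = 6 + 7599 = 7605$)
$E{\left(r,v \right)} = 423$ ($E{\left(r,v \right)} = -9 + 3 \left(0 + 12\right)^{2} = -9 + 3 \cdot 12^{2} = -9 + 3 \cdot 144 = -9 + 432 = 423$)
$\sqrt{E{\left(Z,161 \right)} + x} = \sqrt{423 + 7605} = \sqrt{8028} = 6 \sqrt{223}$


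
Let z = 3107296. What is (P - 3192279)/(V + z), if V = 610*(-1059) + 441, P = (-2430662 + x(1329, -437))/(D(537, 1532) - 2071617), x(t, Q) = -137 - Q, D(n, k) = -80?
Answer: -6613432397101/5099993874659 ≈ -1.2968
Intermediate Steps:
P = 2430362/2071697 (P = (-2430662 + (-137 - 1*(-437)))/(-80 - 2071617) = (-2430662 + (-137 + 437))/(-2071697) = (-2430662 + 300)*(-1/2071697) = -2430362*(-1/2071697) = 2430362/2071697 ≈ 1.1731)
V = -645549 (V = -645990 + 441 = -645549)
(P - 3192279)/(V + z) = (2430362/2071697 - 3192279)/(-645549 + 3107296) = -6613432397101/2071697/2461747 = -6613432397101/2071697*1/2461747 = -6613432397101/5099993874659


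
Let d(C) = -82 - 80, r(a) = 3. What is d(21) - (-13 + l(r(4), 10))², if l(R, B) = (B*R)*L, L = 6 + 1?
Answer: -38971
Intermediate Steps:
L = 7
d(C) = -162
l(R, B) = 7*B*R (l(R, B) = (B*R)*7 = 7*B*R)
d(21) - (-13 + l(r(4), 10))² = -162 - (-13 + 7*10*3)² = -162 - (-13 + 210)² = -162 - 1*197² = -162 - 1*38809 = -162 - 38809 = -38971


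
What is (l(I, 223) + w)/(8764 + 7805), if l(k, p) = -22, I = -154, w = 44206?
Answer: 8/3 ≈ 2.6667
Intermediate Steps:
(l(I, 223) + w)/(8764 + 7805) = (-22 + 44206)/(8764 + 7805) = 44184/16569 = 44184*(1/16569) = 8/3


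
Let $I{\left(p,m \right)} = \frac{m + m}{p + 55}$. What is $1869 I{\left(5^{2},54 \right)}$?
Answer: $\frac{50463}{20} \approx 2523.1$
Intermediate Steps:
$I{\left(p,m \right)} = \frac{2 m}{55 + p}$
$1869 I{\left(5^{2},54 \right)} = 1869 \cdot 2 \cdot 54 \frac{1}{55 + 5^{2}} = 1869 \cdot 2 \cdot 54 \frac{1}{55 + 25} = 1869 \cdot 2 \cdot 54 \cdot \frac{1}{80} = 1869 \cdot \frac{27}{20} = \frac{50463}{20}$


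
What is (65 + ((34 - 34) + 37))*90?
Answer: 9180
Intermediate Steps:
(65 + ((34 - 34) + 37))*90 = (65 + (0 + 37))*90 = (65 + 37)*90 = 102*90 = 9180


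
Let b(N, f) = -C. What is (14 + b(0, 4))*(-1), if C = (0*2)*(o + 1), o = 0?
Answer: -14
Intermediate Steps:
C = 0 (C = (0*2)*(0 + 1) = 0*1 = 0)
b(N, f) = 0 (b(N, f) = -1*0 = 0)
(14 + b(0, 4))*(-1) = (14 + 0)*(-1) = 14*(-1) = -14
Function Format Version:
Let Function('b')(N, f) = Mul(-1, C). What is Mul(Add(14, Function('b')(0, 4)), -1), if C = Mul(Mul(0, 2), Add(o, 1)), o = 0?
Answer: -14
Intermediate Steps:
C = 0 (C = Mul(Mul(0, 2), Add(0, 1)) = Mul(0, 1) = 0)
Function('b')(N, f) = 0 (Function('b')(N, f) = Mul(-1, 0) = 0)
Mul(Add(14, Function('b')(0, 4)), -1) = Mul(Add(14, 0), -1) = Mul(14, -1) = -14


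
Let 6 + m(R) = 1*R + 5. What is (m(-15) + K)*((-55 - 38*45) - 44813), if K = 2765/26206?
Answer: 9700590459/13103 ≈ 7.4033e+5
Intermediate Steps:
K = 2765/26206 (K = 2765*(1/26206) = 2765/26206 ≈ 0.10551)
m(R) = -1 + R (m(R) = -6 + (1*R + 5) = -6 + (R + 5) = -6 + (5 + R) = -1 + R)
(m(-15) + K)*((-55 - 38*45) - 44813) = ((-1 - 15) + 2765/26206)*((-55 - 38*45) - 44813) = (-16 + 2765/26206)*((-55 - 1710) - 44813) = -416531*(-1765 - 44813)/26206 = -416531/26206*(-46578) = 9700590459/13103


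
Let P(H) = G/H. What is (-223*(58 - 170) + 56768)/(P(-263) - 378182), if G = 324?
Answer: -10749336/49731095 ≈ -0.21615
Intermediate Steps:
P(H) = 324/H
(-223*(58 - 170) + 56768)/(P(-263) - 378182) = (-223*(58 - 170) + 56768)/(324/(-263) - 378182) = (-223*(-112) + 56768)/(324*(-1/263) - 378182) = (24976 + 56768)/(-324/263 - 378182) = 81744/(-99462190/263) = 81744*(-263/99462190) = -10749336/49731095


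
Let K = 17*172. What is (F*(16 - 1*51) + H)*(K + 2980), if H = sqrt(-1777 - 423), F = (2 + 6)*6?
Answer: -9918720 + 59040*I*sqrt(22) ≈ -9.9187e+6 + 2.7692e+5*I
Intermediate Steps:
F = 48 (F = 8*6 = 48)
K = 2924
H = 10*I*sqrt(22) (H = sqrt(-2200) = 10*I*sqrt(22) ≈ 46.904*I)
(F*(16 - 1*51) + H)*(K + 2980) = (48*(16 - 1*51) + 10*I*sqrt(22))*(2924 + 2980) = (48*(16 - 51) + 10*I*sqrt(22))*5904 = (48*(-35) + 10*I*sqrt(22))*5904 = (-1680 + 10*I*sqrt(22))*5904 = -9918720 + 59040*I*sqrt(22)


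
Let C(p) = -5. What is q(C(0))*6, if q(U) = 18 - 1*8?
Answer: 60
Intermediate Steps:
q(U) = 10 (q(U) = 18 - 8 = 10)
q(C(0))*6 = 10*6 = 60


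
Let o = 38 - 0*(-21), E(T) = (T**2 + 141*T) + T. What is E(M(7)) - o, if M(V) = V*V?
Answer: 9321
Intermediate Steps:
M(V) = V**2
E(T) = T**2 + 142*T
o = 38 (o = 38 - 78*0 = 38 + 0 = 38)
E(M(7)) - o = 7**2*(142 + 7**2) - 1*38 = 49*(142 + 49) - 38 = 49*191 - 38 = 9359 - 38 = 9321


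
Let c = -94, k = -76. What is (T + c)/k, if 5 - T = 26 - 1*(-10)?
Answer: 125/76 ≈ 1.6447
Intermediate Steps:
T = -31 (T = 5 - (26 - 1*(-10)) = 5 - (26 + 10) = 5 - 1*36 = 5 - 36 = -31)
(T + c)/k = (-31 - 94)/(-76) = -125*(-1/76) = 125/76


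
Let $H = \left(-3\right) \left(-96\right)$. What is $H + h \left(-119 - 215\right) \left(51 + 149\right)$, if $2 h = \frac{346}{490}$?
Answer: $- \frac{1141528}{49} \approx -23297.0$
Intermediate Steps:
$h = \frac{173}{490}$ ($h = \frac{346 \cdot \frac{1}{490}}{2} = \frac{1}{2} \cdot \frac{173}{245} = \frac{173}{490} \approx 0.35306$)
$H = 288$
$H + h \left(-119 - 215\right) \left(51 + 149\right) = 288 + \frac{173 \left(-119 - 215\right) \left(51 + 149\right)}{490} = 288 + \frac{173 \left(\left(-334\right) 200\right)}{490} = 288 + \frac{173}{490} \left(-66800\right) = 288 - \frac{1155640}{49} = - \frac{1141528}{49}$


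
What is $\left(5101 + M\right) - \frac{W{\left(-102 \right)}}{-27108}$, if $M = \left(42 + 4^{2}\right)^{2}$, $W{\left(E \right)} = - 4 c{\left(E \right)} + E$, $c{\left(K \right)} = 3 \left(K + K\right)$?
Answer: $\frac{38245261}{4518} \approx 8465.1$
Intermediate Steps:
$c{\left(K \right)} = 6 K$ ($c{\left(K \right)} = 3 \cdot 2 K = 6 K$)
$W{\left(E \right)} = - 23 E$ ($W{\left(E \right)} = - 4 \cdot 6 E + E = - 24 E + E = - 23 E$)
$M = 3364$ ($M = \left(42 + 16\right)^{2} = 58^{2} = 3364$)
$\left(5101 + M\right) - \frac{W{\left(-102 \right)}}{-27108} = \left(5101 + 3364\right) - \frac{\left(-23\right) \left(-102\right)}{-27108} = 8465 - 2346 \left(- \frac{1}{27108}\right) = 8465 - - \frac{391}{4518} = 8465 + \frac{391}{4518} = \frac{38245261}{4518}$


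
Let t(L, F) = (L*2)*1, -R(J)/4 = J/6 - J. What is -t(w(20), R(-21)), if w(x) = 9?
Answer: -18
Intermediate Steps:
R(J) = 10*J/3 (R(J) = -4*(J/6 - J) = -(-10)*J/3 = 10*J/3)
t(L, F) = 2*L (t(L, F) = (2*L)*1 = 2*L)
-t(w(20), R(-21)) = -2*9 = -1*18 = -18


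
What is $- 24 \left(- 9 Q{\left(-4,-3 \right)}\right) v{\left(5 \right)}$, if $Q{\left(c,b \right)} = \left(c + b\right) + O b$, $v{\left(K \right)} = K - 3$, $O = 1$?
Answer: $-4320$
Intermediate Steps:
$v{\left(K \right)} = -3 + K$
$Q{\left(c,b \right)} = c + 2 b$ ($Q{\left(c,b \right)} = \left(c + b\right) + 1 b = \left(b + c\right) + b = c + 2 b$)
$- 24 \left(- 9 Q{\left(-4,-3 \right)}\right) v{\left(5 \right)} = - 24 \left(- 9 \left(-4 + 2 \left(-3\right)\right)\right) \left(-3 + 5\right) = - 24 \left(- 9 \left(-4 - 6\right)\right) 2 = - 24 \left(\left(-9\right) \left(-10\right)\right) 2 = \left(-24\right) 90 \cdot 2 = \left(-2160\right) 2 = -4320$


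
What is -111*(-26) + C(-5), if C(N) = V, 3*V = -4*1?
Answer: 8654/3 ≈ 2884.7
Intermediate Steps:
V = -4/3 (V = (-4*1)/3 = (⅓)*(-4) = -4/3 ≈ -1.3333)
C(N) = -4/3
-111*(-26) + C(-5) = -111*(-26) - 4/3 = 2886 - 4/3 = 8654/3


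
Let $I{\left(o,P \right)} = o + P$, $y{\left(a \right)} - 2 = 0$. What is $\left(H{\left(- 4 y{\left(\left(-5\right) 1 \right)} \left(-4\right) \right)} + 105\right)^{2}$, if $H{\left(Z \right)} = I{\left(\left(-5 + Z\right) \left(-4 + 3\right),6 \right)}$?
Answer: $7056$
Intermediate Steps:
$y{\left(a \right)} = 2$ ($y{\left(a \right)} = 2 + 0 = 2$)
$I{\left(o,P \right)} = P + o$
$H{\left(Z \right)} = 11 - Z$ ($H{\left(Z \right)} = 6 + \left(-5 + Z\right) \left(-4 + 3\right) = 6 + \left(-5 + Z\right) \left(-1\right) = 6 - \left(-5 + Z\right) = 11 - Z$)
$\left(H{\left(- 4 y{\left(\left(-5\right) 1 \right)} \left(-4\right) \right)} + 105\right)^{2} = \left(\left(11 - \left(-4\right) 2 \left(-4\right)\right) + 105\right)^{2} = \left(\left(11 - \left(-8\right) \left(-4\right)\right) + 105\right)^{2} = \left(\left(11 - 32\right) + 105\right)^{2} = \left(-21 + 105\right)^{2} = 84^{2} = 7056$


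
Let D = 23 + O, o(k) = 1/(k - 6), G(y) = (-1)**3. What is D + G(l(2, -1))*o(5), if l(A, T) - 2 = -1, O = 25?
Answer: 49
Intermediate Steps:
l(A, T) = 1 (l(A, T) = 2 - 1 = 1)
G(y) = -1
o(k) = 1/(-6 + k)
D = 48 (D = 23 + 25 = 48)
D + G(l(2, -1))*o(5) = 48 - 1/(-6 + 5) = 48 - 1/(-1) = 48 - 1*(-1) = 48 + 1 = 49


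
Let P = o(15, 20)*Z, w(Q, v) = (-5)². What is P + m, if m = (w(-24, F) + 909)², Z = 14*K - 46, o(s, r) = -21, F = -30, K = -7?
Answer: 875380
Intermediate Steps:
w(Q, v) = 25
Z = -144 (Z = 14*(-7) - 46 = -98 - 46 = -144)
P = 3024 (P = -21*(-144) = 3024)
m = 872356 (m = (25 + 909)² = 934² = 872356)
P + m = 3024 + 872356 = 875380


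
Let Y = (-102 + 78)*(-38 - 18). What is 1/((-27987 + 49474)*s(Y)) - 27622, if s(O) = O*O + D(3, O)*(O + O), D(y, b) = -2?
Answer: -1068894818557439/38697227520 ≈ -27622.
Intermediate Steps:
Y = 1344 (Y = -24*(-56) = 1344)
s(O) = O**2 - 4*O (s(O) = O*O - 2*(O + O) = O**2 - 4*O)
1/((-27987 + 49474)*s(Y)) - 27622 = 1/((-27987 + 49474)*((1344*(-4 + 1344)))) - 27622 = 1/(21487*((1344*1340))) - 27622 = (1/21487)/1800960 - 27622 = (1/21487)*(1/1800960) - 27622 = 1/38697227520 - 27622 = -1068894818557439/38697227520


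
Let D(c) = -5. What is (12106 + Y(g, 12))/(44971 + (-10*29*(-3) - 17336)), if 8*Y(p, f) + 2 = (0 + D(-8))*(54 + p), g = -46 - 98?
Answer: 12162/28505 ≈ 0.42666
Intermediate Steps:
g = -144
Y(p, f) = -34 - 5*p/8 (Y(p, f) = -¼ + ((0 - 5)*(54 + p))/8 = -¼ + (-5*(54 + p))/8 = -¼ + (-270 - 5*p)/8 = -¼ + (-135/4 - 5*p/8) = -34 - 5*p/8)
(12106 + Y(g, 12))/(44971 + (-10*29*(-3) - 17336)) = (12106 + (-34 - 5/8*(-144)))/(44971 + (-10*29*(-3) - 17336)) = (12106 + (-34 + 90))/(44971 + (-290*(-3) - 17336)) = (12106 + 56)/(44971 + (870 - 17336)) = 12162/(44971 - 16466) = 12162/28505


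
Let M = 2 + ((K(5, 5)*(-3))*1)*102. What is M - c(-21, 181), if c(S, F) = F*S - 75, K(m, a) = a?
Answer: 2348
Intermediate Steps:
c(S, F) = -75 + F*S
M = -1528 (M = 2 + ((5*(-3))*1)*102 = 2 - 15*1*102 = 2 - 15*102 = 2 - 1530 = -1528)
M - c(-21, 181) = -1528 - (-75 + 181*(-21)) = -1528 - (-75 - 3801) = -1528 - 1*(-3876) = -1528 + 3876 = 2348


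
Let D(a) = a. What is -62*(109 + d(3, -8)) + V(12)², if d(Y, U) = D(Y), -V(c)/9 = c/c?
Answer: -6863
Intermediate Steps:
V(c) = -9 (V(c) = -9*c/c = -9*1 = -9)
d(Y, U) = Y
-62*(109 + d(3, -8)) + V(12)² = -62*(109 + 3) + (-9)² = -62*112 + 81 = -6944 + 81 = -6863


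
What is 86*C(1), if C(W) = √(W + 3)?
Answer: 172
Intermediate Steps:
C(W) = √(3 + W)
86*C(1) = 86*√(3 + 1) = 86*√4 = 86*2 = 172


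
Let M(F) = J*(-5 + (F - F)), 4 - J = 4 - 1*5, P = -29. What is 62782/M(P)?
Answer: -62782/25 ≈ -2511.3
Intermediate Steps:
J = 5 (J = 4 - (4 - 1*5) = 4 - (4 - 5) = 4 - 1*(-1) = 4 + 1 = 5)
M(F) = -25 (M(F) = 5*(-5 + (F - F)) = 5*(-5 + 0) = 5*(-5) = -25)
62782/M(P) = 62782/(-25) = 62782*(-1/25) = -62782/25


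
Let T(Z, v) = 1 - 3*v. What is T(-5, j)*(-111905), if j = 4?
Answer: 1230955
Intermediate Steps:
T(-5, j)*(-111905) = (1 - 3*4)*(-111905) = (1 - 12)*(-111905) = -11*(-111905) = 1230955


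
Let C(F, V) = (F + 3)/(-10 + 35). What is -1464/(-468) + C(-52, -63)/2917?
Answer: 8894939/2844075 ≈ 3.1275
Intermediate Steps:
C(F, V) = 3/25 + F/25 (C(F, V) = (3 + F)/25 = (3 + F)*(1/25) = 3/25 + F/25)
-1464/(-468) + C(-52, -63)/2917 = -1464/(-468) + (3/25 + (1/25)*(-52))/2917 = -1464*(-1/468) + (3/25 - 52/25)*(1/2917) = 122/39 - 49/25*1/2917 = 122/39 - 49/72925 = 8894939/2844075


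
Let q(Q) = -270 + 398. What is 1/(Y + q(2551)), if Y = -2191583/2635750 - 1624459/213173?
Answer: 561870734750/67170599915891 ≈ 0.0083648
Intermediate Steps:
q(Q) = 128
Y = -4748854132109/561870734750 (Y = -2191583*1/2635750 - 1624459*1/213173 = -2191583/2635750 - 1624459/213173 = -4748854132109/561870734750 ≈ -8.4519)
1/(Y + q(2551)) = 1/(-4748854132109/561870734750 + 128) = 1/(67170599915891/561870734750) = 561870734750/67170599915891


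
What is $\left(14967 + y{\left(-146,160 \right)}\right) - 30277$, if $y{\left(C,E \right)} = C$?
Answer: $-15456$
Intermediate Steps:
$\left(14967 + y{\left(-146,160 \right)}\right) - 30277 = \left(14967 - 146\right) - 30277 = 14821 - 30277 = -15456$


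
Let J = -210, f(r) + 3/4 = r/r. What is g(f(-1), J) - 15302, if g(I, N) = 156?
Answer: -15146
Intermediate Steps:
f(r) = ¼ (f(r) = -¾ + r/r = -¾ + 1 = ¼)
g(f(-1), J) - 15302 = 156 - 15302 = -15146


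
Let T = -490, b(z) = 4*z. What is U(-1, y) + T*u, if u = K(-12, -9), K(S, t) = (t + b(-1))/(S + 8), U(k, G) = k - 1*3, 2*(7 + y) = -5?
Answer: -3193/2 ≈ -1596.5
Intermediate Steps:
y = -19/2 (y = -7 + (½)*(-5) = -7 - 5/2 = -19/2 ≈ -9.5000)
U(k, G) = -3 + k (U(k, G) = k - 3 = -3 + k)
K(S, t) = (-4 + t)/(8 + S) (K(S, t) = (t + 4*(-1))/(S + 8) = (t - 4)/(8 + S) = (-4 + t)/(8 + S))
u = 13/4 (u = (-4 - 9)/(8 - 12) = -13/(-4) = -¼*(-13) = 13/4 ≈ 3.2500)
U(-1, y) + T*u = (-3 - 1) - 490*13/4 = -4 - 3185/2 = -3193/2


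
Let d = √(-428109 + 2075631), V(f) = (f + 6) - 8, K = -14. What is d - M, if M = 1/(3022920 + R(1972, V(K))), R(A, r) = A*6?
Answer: -1/3034752 + 3*√183058 ≈ 1283.6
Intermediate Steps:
V(f) = -2 + f (V(f) = (6 + f) - 8 = -2 + f)
R(A, r) = 6*A
d = 3*√183058 (d = √1647522 = 3*√183058 ≈ 1283.6)
M = 1/3034752 (M = 1/(3022920 + 6*1972) = 1/(3022920 + 11832) = 1/3034752 ≈ 3.2952e-7)
d - M = 3*√183058 - 1*1/3034752 = 3*√183058 - 1/3034752 = -1/3034752 + 3*√183058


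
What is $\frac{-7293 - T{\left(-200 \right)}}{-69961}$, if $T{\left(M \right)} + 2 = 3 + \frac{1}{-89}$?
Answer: $\frac{649165}{6226529} \approx 0.10426$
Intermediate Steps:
$T{\left(M \right)} = \frac{88}{89}$ ($T{\left(M \right)} = -2 + \left(3 + \frac{1}{-89}\right) = -2 + \left(3 - \frac{1}{89}\right) = -2 + \frac{266}{89} = \frac{88}{89}$)
$\frac{-7293 - T{\left(-200 \right)}}{-69961} = \frac{-7293 - \frac{88}{89}}{-69961} = \left(-7293 - \frac{88}{89}\right) \left(- \frac{1}{69961}\right) = \left(- \frac{649165}{89}\right) \left(- \frac{1}{69961}\right) = \frac{649165}{6226529}$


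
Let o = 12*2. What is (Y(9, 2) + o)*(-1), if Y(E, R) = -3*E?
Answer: 3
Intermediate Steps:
o = 24
(Y(9, 2) + o)*(-1) = (-3*9 + 24)*(-1) = (-27 + 24)*(-1) = -3*(-1) = 3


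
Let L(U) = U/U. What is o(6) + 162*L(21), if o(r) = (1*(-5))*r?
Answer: 132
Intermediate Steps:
L(U) = 1
o(r) = -5*r
o(6) + 162*L(21) = -5*6 + 162*1 = -30 + 162 = 132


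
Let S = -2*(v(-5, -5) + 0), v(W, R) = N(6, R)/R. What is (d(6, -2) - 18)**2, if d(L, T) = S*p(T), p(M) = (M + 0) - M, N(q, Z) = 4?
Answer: 324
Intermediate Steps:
p(M) = 0 (p(M) = M - M = 0)
v(W, R) = 4/R
S = 8/5 (S = -2*(4/(-5) + 0) = -2*(4*(-1/5) + 0) = -2*(-4/5 + 0) = -2*(-4/5) = 8/5 ≈ 1.6000)
d(L, T) = 0 (d(L, T) = (8/5)*0 = 0)
(d(6, -2) - 18)**2 = (0 - 18)**2 = (-18)**2 = 324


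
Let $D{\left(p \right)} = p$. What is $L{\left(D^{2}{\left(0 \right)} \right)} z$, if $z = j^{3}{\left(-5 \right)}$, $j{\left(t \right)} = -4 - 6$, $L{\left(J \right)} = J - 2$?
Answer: $2000$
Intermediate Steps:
$L{\left(J \right)} = -2 + J$
$j{\left(t \right)} = -10$ ($j{\left(t \right)} = -4 - 6 = -10$)
$z = -1000$ ($z = \left(-10\right)^{3} = -1000$)
$L{\left(D^{2}{\left(0 \right)} \right)} z = \left(-2 + 0^{2}\right) \left(-1000\right) = \left(-2 + 0\right) \left(-1000\right) = \left(-2\right) \left(-1000\right) = 2000$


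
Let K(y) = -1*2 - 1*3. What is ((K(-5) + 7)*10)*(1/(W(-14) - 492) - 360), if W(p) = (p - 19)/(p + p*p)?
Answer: -644958040/89577 ≈ -7200.0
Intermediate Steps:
K(y) = -5 (K(y) = -2 - 3 = -5)
W(p) = (-19 + p)/(p + p²)
((K(-5) + 7)*10)*(1/(W(-14) - 492) - 360) = ((-5 + 7)*10)*(1/((-19 - 14)/((-14)*(1 - 14)) - 492) - 360) = (2*10)*(1/(-1/14*(-33)/(-13) - 492) - 360) = 20*(1/(-1/14*(-1/13)*(-33) - 492) - 360) = 20*(1/(-33/182 - 492) - 360) = 20*(1/(-89577/182) - 360) = 20*(-182/89577 - 360) = 20*(-32247902/89577) = -644958040/89577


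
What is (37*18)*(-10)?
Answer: -6660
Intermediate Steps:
(37*18)*(-10) = 666*(-10) = -6660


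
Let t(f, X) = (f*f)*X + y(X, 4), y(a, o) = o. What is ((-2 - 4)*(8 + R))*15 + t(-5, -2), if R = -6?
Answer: -226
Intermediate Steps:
t(f, X) = 4 + X*f**2 (t(f, X) = (f*f)*X + 4 = f**2*X + 4 = X*f**2 + 4 = 4 + X*f**2)
((-2 - 4)*(8 + R))*15 + t(-5, -2) = ((-2 - 4)*(8 - 6))*15 + (4 - 2*(-5)**2) = -6*2*15 + (4 - 2*25) = -12*15 + (4 - 50) = -180 - 46 = -226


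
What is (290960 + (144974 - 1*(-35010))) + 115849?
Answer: 586793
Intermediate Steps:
(290960 + (144974 - 1*(-35010))) + 115849 = (290960 + (144974 + 35010)) + 115849 = (290960 + 179984) + 115849 = 470944 + 115849 = 586793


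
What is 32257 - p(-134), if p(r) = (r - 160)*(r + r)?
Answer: -46535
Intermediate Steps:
p(r) = 2*r*(-160 + r) (p(r) = (-160 + r)*(2*r) = 2*r*(-160 + r))
32257 - p(-134) = 32257 - 2*(-134)*(-160 - 134) = 32257 - 2*(-134)*(-294) = 32257 - 1*78792 = 32257 - 78792 = -46535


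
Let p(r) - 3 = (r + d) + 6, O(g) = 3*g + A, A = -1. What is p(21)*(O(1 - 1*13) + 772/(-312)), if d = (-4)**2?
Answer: -70817/39 ≈ -1815.8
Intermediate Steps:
d = 16
O(g) = -1 + 3*g (O(g) = 3*g - 1 = -1 + 3*g)
p(r) = 25 + r (p(r) = 3 + ((r + 16) + 6) = 3 + ((16 + r) + 6) = 3 + (22 + r) = 25 + r)
p(21)*(O(1 - 1*13) + 772/(-312)) = (25 + 21)*((-1 + 3*(1 - 1*13)) + 772/(-312)) = 46*((-1 + 3*(1 - 13)) + 772*(-1/312)) = 46*((-1 + 3*(-12)) - 193/78) = 46*((-1 - 36) - 193/78) = 46*(-37 - 193/78) = 46*(-3079/78) = -70817/39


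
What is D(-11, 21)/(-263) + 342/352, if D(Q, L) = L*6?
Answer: 22797/46288 ≈ 0.49250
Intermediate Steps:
D(Q, L) = 6*L
D(-11, 21)/(-263) + 342/352 = (6*21)/(-263) + 342/352 = 126*(-1/263) + 342*(1/352) = -126/263 + 171/176 = 22797/46288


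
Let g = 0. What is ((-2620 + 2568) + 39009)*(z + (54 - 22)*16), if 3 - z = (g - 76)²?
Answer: -204952777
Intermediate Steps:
z = -5773 (z = 3 - (0 - 76)² = 3 - 1*(-76)² = 3 - 1*5776 = 3 - 5776 = -5773)
((-2620 + 2568) + 39009)*(z + (54 - 22)*16) = ((-2620 + 2568) + 39009)*(-5773 + (54 - 22)*16) = (-52 + 39009)*(-5773 + 32*16) = 38957*(-5773 + 512) = 38957*(-5261) = -204952777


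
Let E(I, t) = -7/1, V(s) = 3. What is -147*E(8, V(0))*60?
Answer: 61740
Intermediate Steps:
E(I, t) = -7 (E(I, t) = -7*1 = -7)
-147*E(8, V(0))*60 = -147*(-7)*60 = 1029*60 = 61740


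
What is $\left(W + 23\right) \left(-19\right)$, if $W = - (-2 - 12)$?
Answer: $-703$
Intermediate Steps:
$W = 14$ ($W = - (-2 - 12) = \left(-1\right) \left(-14\right) = 14$)
$\left(W + 23\right) \left(-19\right) = \left(14 + 23\right) \left(-19\right) = 37 \left(-19\right) = -703$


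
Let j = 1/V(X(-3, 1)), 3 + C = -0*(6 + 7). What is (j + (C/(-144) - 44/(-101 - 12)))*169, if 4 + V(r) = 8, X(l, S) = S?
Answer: 605189/5424 ≈ 111.58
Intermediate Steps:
V(r) = 4 (V(r) = -4 + 8 = 4)
C = -3 (C = -3 - 0*(6 + 7) = -3 - 0*13 = -3 - 1*0 = -3 + 0 = -3)
j = 1/4 ≈ 0.25000
(j + (C/(-144) - 44/(-101 - 12)))*169 = (1/4 + (-3/(-144) - 44/(-101 - 12)))*169 = (1/4 + (-3*(-1/144) - 44/(-113)))*169 = (1/4 + (1/48 - 44*(-1/113)))*169 = (1/4 + (1/48 + 44/113))*169 = (1/4 + 2225/5424)*169 = (3581/5424)*169 = 605189/5424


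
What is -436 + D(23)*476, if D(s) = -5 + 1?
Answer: -2340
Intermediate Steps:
D(s) = -4
-436 + D(23)*476 = -436 - 4*476 = -436 - 1904 = -2340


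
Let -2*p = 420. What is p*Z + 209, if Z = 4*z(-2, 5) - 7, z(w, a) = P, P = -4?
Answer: 5039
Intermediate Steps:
p = -210 (p = -½*420 = -210)
z(w, a) = -4
Z = -23 (Z = 4*(-4) - 7 = -16 - 7 = -23)
p*Z + 209 = -210*(-23) + 209 = 4830 + 209 = 5039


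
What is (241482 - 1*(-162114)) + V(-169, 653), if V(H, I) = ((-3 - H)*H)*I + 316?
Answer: -17915350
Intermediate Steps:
V(H, I) = 316 + H*I*(-3 - H) (V(H, I) = (H*(-3 - H))*I + 316 = H*I*(-3 - H) + 316 = 316 + H*I*(-3 - H))
(241482 - 1*(-162114)) + V(-169, 653) = (241482 - 1*(-162114)) + (316 - 1*653*(-169)² - 3*(-169)*653) = (241482 + 162114) + (316 - 1*653*28561 + 331071) = 403596 + (316 - 18650333 + 331071) = 403596 - 18318946 = -17915350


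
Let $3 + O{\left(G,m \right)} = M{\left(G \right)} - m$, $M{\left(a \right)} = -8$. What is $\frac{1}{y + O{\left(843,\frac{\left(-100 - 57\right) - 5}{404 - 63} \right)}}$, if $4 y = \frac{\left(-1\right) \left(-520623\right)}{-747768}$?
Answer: $- \frac{339985184}{3637496617} \approx -0.093467$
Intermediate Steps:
$O{\left(G,m \right)} = -11 - m$ ($O{\left(G,m \right)} = -3 - \left(8 + m\right) = -11 - m$)
$y = - \frac{173541}{997024}$ ($y = \frac{\left(-1\right) \left(-520623\right) \frac{1}{-747768}}{4} = \frac{520623 \left(- \frac{1}{747768}\right)}{4} = \frac{1}{4} \left(- \frac{173541}{249256}\right) = - \frac{173541}{997024} \approx -0.17406$)
$\frac{1}{y + O{\left(843,\frac{\left(-100 - 57\right) - 5}{404 - 63} \right)}} = \frac{1}{- \frac{173541}{997024} - \left(11 + \frac{\left(-100 - 57\right) - 5}{404 - 63}\right)} = \frac{1}{- \frac{173541}{997024} - \left(11 + \frac{\left(-100 - 57\right) - 5}{341}\right)} = \frac{1}{- \frac{173541}{997024} - \left(11 + \left(-157 - 5\right) \frac{1}{341}\right)} = \frac{1}{- \frac{173541}{997024} - \left(11 - \frac{162}{341}\right)} = \frac{1}{- \frac{173541}{997024} - \frac{3589}{341}} = \frac{1}{- \frac{3637496617}{339985184}} = - \frac{339985184}{3637496617}$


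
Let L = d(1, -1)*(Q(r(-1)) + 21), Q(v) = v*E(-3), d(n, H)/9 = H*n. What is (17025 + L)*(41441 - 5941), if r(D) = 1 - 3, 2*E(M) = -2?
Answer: 597039000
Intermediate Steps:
E(M) = -1 (E(M) = (½)*(-2) = -1)
r(D) = -2
d(n, H) = 9*H*n (d(n, H) = 9*(H*n) = 9*H*n)
Q(v) = -v (Q(v) = v*(-1) = -v)
L = -207 (L = (9*(-1)*1)*(-1*(-2) + 21) = -9*(2 + 21) = -9*23 = -207)
(17025 + L)*(41441 - 5941) = (17025 - 207)*(41441 - 5941) = 16818*35500 = 597039000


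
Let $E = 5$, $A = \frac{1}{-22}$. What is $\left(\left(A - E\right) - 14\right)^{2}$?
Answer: $\frac{175561}{484} \approx 362.73$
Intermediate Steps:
$A = - \frac{1}{22} \approx -0.045455$
$\left(\left(A - E\right) - 14\right)^{2} = \left(\left(- \frac{1}{22} - 5\right) - 14\right)^{2} = \left(- \frac{111}{22} - 14\right)^{2} = \left(- \frac{419}{22}\right)^{2} = \frac{175561}{484}$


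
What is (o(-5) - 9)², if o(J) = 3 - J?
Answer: 1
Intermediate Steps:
(o(-5) - 9)² = ((3 - 1*(-5)) - 9)² = ((3 + 5) - 9)² = (8 - 9)² = (-1)² = 1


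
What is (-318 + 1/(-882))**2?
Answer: 78667347529/777924 ≈ 1.0112e+5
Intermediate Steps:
(-318 + 1/(-882))**2 = (-318 - 1/882)**2 = (-280477/882)**2 = 78667347529/777924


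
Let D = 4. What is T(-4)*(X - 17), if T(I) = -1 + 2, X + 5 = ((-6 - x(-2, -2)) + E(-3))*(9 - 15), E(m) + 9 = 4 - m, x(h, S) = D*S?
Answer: -22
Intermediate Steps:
x(h, S) = 4*S
E(m) = -5 - m (E(m) = -9 + (4 - m) = -5 - m)
X = -5 (X = -5 + ((-6 - 4*(-2)) + (-5 - 1*(-3)))*(9 - 15) = -5 + ((-6 - 1*(-8)) + (-5 + 3))*(-6) = -5 + ((-6 + 8) - 2)*(-6) = -5 + (2 - 2)*(-6) = -5 + 0*(-6) = -5 + 0 = -5)
T(I) = 1
T(-4)*(X - 17) = 1*(-5 - 17) = 1*(-22) = -22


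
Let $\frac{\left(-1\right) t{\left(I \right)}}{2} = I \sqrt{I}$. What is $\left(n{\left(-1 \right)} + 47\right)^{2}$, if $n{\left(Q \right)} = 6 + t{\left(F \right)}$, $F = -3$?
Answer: $2701 + 636 i \sqrt{3} \approx 2701.0 + 1101.6 i$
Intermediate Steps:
$t{\left(I \right)} = - 2 I^{\frac{3}{2}}$ ($t{\left(I \right)} = - 2 I \sqrt{I} = - 2 I^{\frac{3}{2}}$)
$n{\left(Q \right)} = 6 + 6 i \sqrt{3}$ ($n{\left(Q \right)} = 6 - 2 \left(-3\right)^{\frac{3}{2}} = 6 - 2 \left(- 3 i \sqrt{3}\right) = 6 + 6 i \sqrt{3}$)
$\left(n{\left(-1 \right)} + 47\right)^{2} = \left(\left(6 + 6 i \sqrt{3}\right) + 47\right)^{2} = \left(53 + 6 i \sqrt{3}\right)^{2}$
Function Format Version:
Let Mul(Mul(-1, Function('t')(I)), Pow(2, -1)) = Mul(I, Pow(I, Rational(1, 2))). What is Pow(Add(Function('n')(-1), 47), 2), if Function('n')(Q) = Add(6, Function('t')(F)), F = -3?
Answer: Add(2701, Mul(636, I, Pow(3, Rational(1, 2)))) ≈ Add(2701.0, Mul(1101.6, I))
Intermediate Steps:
Function('t')(I) = Mul(-2, Pow(I, Rational(3, 2))) (Function('t')(I) = Mul(-2, Mul(I, Pow(I, Rational(1, 2)))) = Mul(-2, Pow(I, Rational(3, 2))))
Function('n')(Q) = Add(6, Mul(6, I, Pow(3, Rational(1, 2)))) (Function('n')(Q) = Add(6, Mul(-2, Pow(-3, Rational(3, 2)))) = Add(6, Mul(-2, Mul(-3, I, Pow(3, Rational(1, 2))))) = Add(6, Mul(6, I, Pow(3, Rational(1, 2)))))
Pow(Add(Function('n')(-1), 47), 2) = Pow(Add(Add(6, Mul(6, I, Pow(3, Rational(1, 2)))), 47), 2) = Pow(Add(53, Mul(6, I, Pow(3, Rational(1, 2)))), 2)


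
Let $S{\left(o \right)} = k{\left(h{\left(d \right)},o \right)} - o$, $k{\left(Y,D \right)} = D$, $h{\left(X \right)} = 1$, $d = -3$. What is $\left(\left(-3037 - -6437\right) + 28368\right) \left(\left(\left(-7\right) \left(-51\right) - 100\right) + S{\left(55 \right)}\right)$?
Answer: $8164376$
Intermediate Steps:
$S{\left(o \right)} = 0$ ($S{\left(o \right)} = o - o = 0$)
$\left(\left(-3037 - -6437\right) + 28368\right) \left(\left(\left(-7\right) \left(-51\right) - 100\right) + S{\left(55 \right)}\right) = \left(\left(-3037 - -6437\right) + 28368\right) \left(\left(\left(-7\right) \left(-51\right) - 100\right) + 0\right) = \left(\left(-3037 + 6437\right) + 28368\right) \left(\left(357 - 100\right) + 0\right) = \left(3400 + 28368\right) \left(257 + 0\right) = 31768 \cdot 257 = 8164376$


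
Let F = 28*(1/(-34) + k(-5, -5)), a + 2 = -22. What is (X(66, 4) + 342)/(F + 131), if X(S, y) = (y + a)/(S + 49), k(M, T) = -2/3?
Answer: 400962/130801 ≈ 3.0654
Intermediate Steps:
a = -24 (a = -2 - 22 = -24)
k(M, T) = -⅔ (k(M, T) = -2*⅓ = -⅔)
F = -994/51 (F = 28*(1/(-34) - ⅔) = 28*(-1/34 - ⅔) = 28*(-71/102) = -994/51 ≈ -19.490)
X(S, y) = (-24 + y)/(49 + S) (X(S, y) = (y - 24)/(S + 49) = (-24 + y)/(49 + S))
(X(66, 4) + 342)/(F + 131) = ((-24 + 4)/(49 + 66) + 342)/(-994/51 + 131) = (-20/115 + 342)/(5687/51) = ((1/115)*(-20) + 342)*(51/5687) = (-4/23 + 342)*(51/5687) = (7862/23)*(51/5687) = 400962/130801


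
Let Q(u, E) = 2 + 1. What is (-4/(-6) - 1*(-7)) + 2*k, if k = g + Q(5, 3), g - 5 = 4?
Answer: 95/3 ≈ 31.667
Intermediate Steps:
g = 9 (g = 5 + 4 = 9)
Q(u, E) = 3
k = 12 (k = 9 + 3 = 12)
(-4/(-6) - 1*(-7)) + 2*k = (-4/(-6) - 1*(-7)) + 2*12 = (-4*(-⅙) + 7) + 24 = (⅔ + 7) + 24 = 23/3 + 24 = 95/3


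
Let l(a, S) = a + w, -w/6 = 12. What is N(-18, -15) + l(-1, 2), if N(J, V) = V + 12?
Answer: -76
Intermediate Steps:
w = -72 (w = -6*12 = -72)
l(a, S) = -72 + a (l(a, S) = a - 72 = -72 + a)
N(J, V) = 12 + V
N(-18, -15) + l(-1, 2) = (12 - 15) + (-72 - 1) = -3 - 73 = -76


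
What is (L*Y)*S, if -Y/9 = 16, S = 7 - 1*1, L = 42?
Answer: -36288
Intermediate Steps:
S = 6 (S = 7 - 1 = 6)
Y = -144 (Y = -9*16 = -144)
(L*Y)*S = (42*(-144))*6 = -6048*6 = -36288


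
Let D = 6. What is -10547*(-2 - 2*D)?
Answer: 147658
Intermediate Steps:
-10547*(-2 - 2*D) = -10547*(-2 - 2*6) = -10547*(-2 - 12) = -10547*(-14) = 147658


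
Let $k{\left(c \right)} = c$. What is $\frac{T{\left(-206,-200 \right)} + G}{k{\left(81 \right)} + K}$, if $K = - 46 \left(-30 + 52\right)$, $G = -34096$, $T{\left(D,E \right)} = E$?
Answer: $\frac{34296}{931} \approx 36.838$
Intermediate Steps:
$K = -1012$ ($K = \left(-46\right) 22 = -1012$)
$\frac{T{\left(-206,-200 \right)} + G}{k{\left(81 \right)} + K} = \frac{-200 - 34096}{81 - 1012} = - \frac{34296}{-931} = \left(-34296\right) \left(- \frac{1}{931}\right) = \frac{34296}{931}$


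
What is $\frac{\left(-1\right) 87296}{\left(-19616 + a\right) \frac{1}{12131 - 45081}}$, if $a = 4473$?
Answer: $- \frac{2876403200}{15143} \approx -1.8995 \cdot 10^{5}$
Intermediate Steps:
$\frac{\left(-1\right) 87296}{\left(-19616 + a\right) \frac{1}{12131 - 45081}} = \frac{\left(-1\right) 87296}{\left(-19616 + 4473\right) \frac{1}{12131 - 45081}} = - \frac{87296}{\left(-15143\right) \frac{1}{-32950}} = - \frac{87296}{\left(-15143\right) \left(- \frac{1}{32950}\right)} = - \frac{87296}{\frac{15143}{32950}} = \left(-87296\right) \frac{32950}{15143} = - \frac{2876403200}{15143}$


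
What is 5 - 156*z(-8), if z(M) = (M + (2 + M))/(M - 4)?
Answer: -177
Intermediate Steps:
z(M) = (2 + 2*M)/(-4 + M)
5 - 156*z(-8) = 5 - 312*(1 - 8)/(-4 - 8) = 5 - 312*(-7)/(-12) = 5 - 312*(-1)*(-7)/12 = 5 - 156*7/6 = 5 - 182 = -177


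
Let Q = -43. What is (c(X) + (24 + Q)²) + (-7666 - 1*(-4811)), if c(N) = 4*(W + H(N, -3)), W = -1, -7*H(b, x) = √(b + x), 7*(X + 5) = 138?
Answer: -2498 - 4*√574/49 ≈ -2500.0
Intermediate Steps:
X = 103/7 (X = -5 + (⅐)*138 = -5 + 138/7 = 103/7 ≈ 14.714)
H(b, x) = -√(b + x)/7
c(N) = -4 - 4*√(-3 + N)/7 (c(N) = 4*(-1 - √(N - 3)/7) = 4*(-1 - √(-3 + N)/7) = -4 - 4*√(-3 + N)/7)
(c(X) + (24 + Q)²) + (-7666 - 1*(-4811)) = ((-4 - 4*√(-3 + 103/7)/7) + (24 - 43)²) + (-7666 - 1*(-4811)) = ((-4 - 4*√574/49) + (-19)²) + (-7666 + 4811) = ((-4 - 4*√574/49) + 361) - 2855 = (357 - 4*√574/49) - 2855 = -2498 - 4*√574/49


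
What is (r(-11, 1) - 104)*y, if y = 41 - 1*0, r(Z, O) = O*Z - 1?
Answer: -4756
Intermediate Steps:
r(Z, O) = -1 + O*Z
y = 41 (y = 41 + 0 = 41)
(r(-11, 1) - 104)*y = ((-1 + 1*(-11)) - 104)*41 = ((-1 - 11) - 104)*41 = (-12 - 104)*41 = -116*41 = -4756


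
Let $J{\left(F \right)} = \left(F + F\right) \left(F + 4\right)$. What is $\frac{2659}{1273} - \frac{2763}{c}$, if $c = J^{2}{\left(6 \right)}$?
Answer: $\frac{3863589}{2036800} \approx 1.8969$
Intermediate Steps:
$J{\left(F \right)} = 2 F \left(4 + F\right)$
$c = 14400$ ($c = \left(2 \cdot 6 \left(4 + 6\right)\right)^{2} = \left(2 \cdot 6 \cdot 10\right)^{2} = 120^{2} = 14400$)
$\frac{2659}{1273} - \frac{2763}{c} = \frac{2659}{1273} - \frac{2763}{14400} = 2659 \cdot \frac{1}{1273} - \frac{307}{1600} = \frac{2659}{1273} - \frac{307}{1600} = \frac{3863589}{2036800}$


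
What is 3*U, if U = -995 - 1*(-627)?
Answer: -1104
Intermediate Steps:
U = -368 (U = -995 + 627 = -368)
3*U = 3*(-368) = -1104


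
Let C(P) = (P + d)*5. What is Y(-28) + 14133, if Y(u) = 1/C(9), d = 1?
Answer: 706651/50 ≈ 14133.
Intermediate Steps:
C(P) = 5 + 5*P (C(P) = (P + 1)*5 = (1 + P)*5 = 5 + 5*P)
Y(u) = 1/50 (Y(u) = 1/(5 + 5*9) = 1/(5 + 45) = 1/50)
Y(-28) + 14133 = 1/50 + 14133 = 706651/50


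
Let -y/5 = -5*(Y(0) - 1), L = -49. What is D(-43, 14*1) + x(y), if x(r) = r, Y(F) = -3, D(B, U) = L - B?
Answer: -106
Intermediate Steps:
D(B, U) = -49 - B
y = -100 (y = -(-25)*(-3 - 1) = -(-25)*(-4) = -5*20 = -100)
D(-43, 14*1) + x(y) = (-49 - 1*(-43)) - 100 = (-49 + 43) - 100 = -6 - 100 = -106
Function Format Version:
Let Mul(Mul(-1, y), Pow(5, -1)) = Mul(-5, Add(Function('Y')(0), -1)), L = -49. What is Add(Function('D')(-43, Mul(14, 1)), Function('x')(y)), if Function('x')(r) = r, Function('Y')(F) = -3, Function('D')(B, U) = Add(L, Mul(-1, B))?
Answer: -106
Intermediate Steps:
Function('D')(B, U) = Add(-49, Mul(-1, B))
y = -100 (y = Mul(-5, Mul(-5, Add(-3, -1))) = Mul(-5, Mul(-5, -4)) = Mul(-5, 20) = -100)
Add(Function('D')(-43, Mul(14, 1)), Function('x')(y)) = Add(Add(-49, Mul(-1, -43)), -100) = Add(Add(-49, 43), -100) = Add(-6, -100) = -106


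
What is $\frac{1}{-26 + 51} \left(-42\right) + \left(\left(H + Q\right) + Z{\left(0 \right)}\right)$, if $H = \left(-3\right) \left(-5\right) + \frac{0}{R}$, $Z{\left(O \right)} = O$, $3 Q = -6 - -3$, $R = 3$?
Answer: $\frac{308}{25} \approx 12.32$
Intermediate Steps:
$Q = -1$ ($Q = \frac{-6 - -3}{3} = \frac{-6 + 3}{3} = \frac{1}{3} \left(-3\right) = -1$)
$H = 15$ ($H = \left(-3\right) \left(-5\right) + \frac{0}{3} = 15 + 0 \cdot \frac{1}{3} = 15 + 0 = 15$)
$\frac{1}{-26 + 51} \left(-42\right) + \left(\left(H + Q\right) + Z{\left(0 \right)}\right) = \frac{1}{-26 + 51} \left(-42\right) + \left(\left(15 - 1\right) + 0\right) = \frac{1}{25} \left(-42\right) + \left(14 + 0\right) = \frac{1}{25} \left(-42\right) + 14 = - \frac{42}{25} + 14 = \frac{308}{25}$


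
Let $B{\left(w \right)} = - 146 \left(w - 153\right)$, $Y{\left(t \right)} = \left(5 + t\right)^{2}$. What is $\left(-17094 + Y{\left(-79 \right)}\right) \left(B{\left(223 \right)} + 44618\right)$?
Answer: $-399635964$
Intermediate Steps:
$B{\left(w \right)} = 22338 - 146 w$ ($B{\left(w \right)} = - 146 \left(-153 + w\right) = 22338 - 146 w$)
$\left(-17094 + Y{\left(-79 \right)}\right) \left(B{\left(223 \right)} + 44618\right) = \left(-17094 + \left(5 - 79\right)^{2}\right) \left(\left(22338 - 32558\right) + 44618\right) = \left(-17094 + \left(-74\right)^{2}\right) \left(\left(22338 - 32558\right) + 44618\right) = \left(-17094 + 5476\right) \left(-10220 + 44618\right) = \left(-11618\right) 34398 = -399635964$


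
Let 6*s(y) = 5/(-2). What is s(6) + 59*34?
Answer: 24067/12 ≈ 2005.6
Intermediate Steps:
s(y) = -5/12 (s(y) = (5/(-2))/6 = (5*(-½))/6 = (⅙)*(-5/2) = -5/12)
s(6) + 59*34 = -5/12 + 59*34 = -5/12 + 2006 = 24067/12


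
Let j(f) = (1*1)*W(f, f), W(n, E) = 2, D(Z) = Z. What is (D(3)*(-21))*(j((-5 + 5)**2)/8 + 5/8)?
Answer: -441/8 ≈ -55.125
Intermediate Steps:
j(f) = 2 (j(f) = (1*1)*2 = 1*2 = 2)
(D(3)*(-21))*(j((-5 + 5)**2)/8 + 5/8) = (3*(-21))*(2/8 + 5/8) = -63*(2*(1/8) + 5*(1/8)) = -63*(1/4 + 5/8) = -63*7/8 = -441/8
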